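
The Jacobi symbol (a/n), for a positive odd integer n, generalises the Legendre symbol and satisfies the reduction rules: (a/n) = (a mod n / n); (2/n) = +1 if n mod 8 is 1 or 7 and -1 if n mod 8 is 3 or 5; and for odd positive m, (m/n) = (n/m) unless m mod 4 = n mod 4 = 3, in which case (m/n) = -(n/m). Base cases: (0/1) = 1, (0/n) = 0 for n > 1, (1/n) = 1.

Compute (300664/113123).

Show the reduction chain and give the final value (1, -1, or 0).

(300664/113123): 300664 mod 113123 = 74418, so (300664/113123) = (74418/113123)
factor out 2^1: 74418 = 2^1·37209; with 113123 mod 8 = 3, (2/113123) = -1; sign now -1; continue with (37209/113123)
flip (37209/113123) -> (113123/37209): both odd, 37209 mod 4 = 1, 113123 mod 4 = 3, so the flip contributes +1; sign now -1
(113123/37209): 113123 mod 37209 = 1496, so (113123/37209) = (1496/37209)
factor out 2^3: 1496 = 2^3·187; with 37209 mod 8 = 1, (2/37209) = +1; sign now -1; continue with (187/37209)
flip (187/37209) -> (37209/187): both odd, 187 mod 4 = 3, 37209 mod 4 = 1, so the flip contributes +1; sign now -1
(37209/187): 37209 mod 187 = 183, so (37209/187) = (183/187)
flip (183/187) -> (187/183): both odd, 183 mod 4 = 3, 187 mod 4 = 3, so the flip contributes -1; sign now +1
(187/183): 187 mod 183 = 4, so (187/183) = (4/183)
factor out 2^2: 4 = 2^2·1; with 183 mod 8 = 7, (2/183) = +1; sign now +1; continue with (1/183)
reached (1/183) = 1, so the symbol is +1

1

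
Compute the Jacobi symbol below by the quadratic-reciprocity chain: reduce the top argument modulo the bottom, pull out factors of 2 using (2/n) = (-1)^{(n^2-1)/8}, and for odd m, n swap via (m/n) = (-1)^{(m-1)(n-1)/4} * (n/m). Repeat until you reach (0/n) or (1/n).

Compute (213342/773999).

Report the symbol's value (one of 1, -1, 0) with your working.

1

213342 = 2^1·106671; (2/773999) = +1 since 773999 mod 8 = 7, so (213342/773999) = (+1)^1·(106671/773999); sign now +1
reciprocity: (106671/773999) = -1·(773999/106671) since 106671 mod 4 = 3, 773999 mod 4 = 3; sign now -1
(773999/106671) = (27302/106671)   [reduce mod 106671]
27302 = 2^1·13651; (2/106671) = +1 since 106671 mod 8 = 7, so (27302/106671) = (+1)^1·(13651/106671); sign now -1
reciprocity: (13651/106671) = -1·(106671/13651) since 13651 mod 4 = 3, 106671 mod 4 = 3; sign now +1
(106671/13651) = (11114/13651)   [reduce mod 13651]
11114 = 2^1·5557; (2/13651) = -1 since 13651 mod 8 = 3, so (11114/13651) = (-1)^1·(5557/13651); sign now -1
reciprocity: (5557/13651) = +1·(13651/5557) since 5557 mod 4 = 1, 13651 mod 4 = 3; sign now -1
(13651/5557) = (2537/5557)   [reduce mod 5557]
reciprocity: (2537/5557) = +1·(5557/2537) since 2537 mod 4 = 1, 5557 mod 4 = 1; sign now -1
(5557/2537) = (483/2537)   [reduce mod 2537]
reciprocity: (483/2537) = +1·(2537/483) since 483 mod 4 = 3, 2537 mod 4 = 1; sign now -1
(2537/483) = (122/483)   [reduce mod 483]
122 = 2^1·61; (2/483) = -1 since 483 mod 8 = 3, so (122/483) = (-1)^1·(61/483); sign now +1
reciprocity: (61/483) = +1·(483/61) since 61 mod 4 = 1, 483 mod 4 = 3; sign now +1
(483/61) = (56/61)   [reduce mod 61]
56 = 2^3·7; (2/61) = -1 since 61 mod 8 = 5, so (56/61) = (-1)^3·(7/61); sign now -1
reciprocity: (7/61) = +1·(61/7) since 7 mod 4 = 3, 61 mod 4 = 1; sign now -1
(61/7) = (5/7)   [reduce mod 7]
reciprocity: (5/7) = +1·(7/5) since 5 mod 4 = 1, 7 mod 4 = 3; sign now -1
(7/5) = (2/5)   [reduce mod 5]
2 = 2^1·1; (2/5) = -1 since 5 mod 8 = 5, so (2/5) = (-1)^1·(1/5); sign now +1
(1/5) = 1; final value = sign = +1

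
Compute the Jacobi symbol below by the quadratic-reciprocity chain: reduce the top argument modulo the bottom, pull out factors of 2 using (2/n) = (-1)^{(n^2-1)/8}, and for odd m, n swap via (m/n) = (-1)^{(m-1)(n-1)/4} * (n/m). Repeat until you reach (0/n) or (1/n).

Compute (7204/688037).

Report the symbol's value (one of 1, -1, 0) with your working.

-1

factor out 2^2: 7204 = 2^2·1801; with 688037 mod 8 = 5, (2/688037) = -1; sign now +1; continue with (1801/688037)
flip (1801/688037) -> (688037/1801): both odd, 1801 mod 4 = 1, 688037 mod 4 = 1, so the flip contributes +1; sign now +1
(688037/1801): 688037 mod 1801 = 55, so (688037/1801) = (55/1801)
flip (55/1801) -> (1801/55): both odd, 55 mod 4 = 3, 1801 mod 4 = 1, so the flip contributes +1; sign now +1
(1801/55): 1801 mod 55 = 41, so (1801/55) = (41/55)
flip (41/55) -> (55/41): both odd, 41 mod 4 = 1, 55 mod 4 = 3, so the flip contributes +1; sign now +1
(55/41): 55 mod 41 = 14, so (55/41) = (14/41)
factor out 2^1: 14 = 2^1·7; with 41 mod 8 = 1, (2/41) = +1; sign now +1; continue with (7/41)
flip (7/41) -> (41/7): both odd, 7 mod 4 = 3, 41 mod 4 = 1, so the flip contributes +1; sign now +1
(41/7): 41 mod 7 = 6, so (41/7) = (6/7)
factor out 2^1: 6 = 2^1·3; with 7 mod 8 = 7, (2/7) = +1; sign now +1; continue with (3/7)
flip (3/7) -> (7/3): both odd, 3 mod 4 = 3, 7 mod 4 = 3, so the flip contributes -1; sign now -1
(7/3): 7 mod 3 = 1, so (7/3) = (1/3)
reached (1/3) = 1, so the symbol is -1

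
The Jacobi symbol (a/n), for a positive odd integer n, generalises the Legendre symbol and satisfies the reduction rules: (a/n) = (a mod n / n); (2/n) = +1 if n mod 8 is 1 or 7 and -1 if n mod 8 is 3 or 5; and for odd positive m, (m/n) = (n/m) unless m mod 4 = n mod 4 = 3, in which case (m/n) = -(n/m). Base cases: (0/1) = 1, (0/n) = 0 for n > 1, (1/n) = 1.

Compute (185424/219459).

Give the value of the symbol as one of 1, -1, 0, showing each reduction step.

0

185424 = 2^4·11589; (2/219459) = -1 since 219459 mod 8 = 3, so (185424/219459) = (-1)^4·(11589/219459); sign now +1
reciprocity: (11589/219459) = +1·(219459/11589) since 11589 mod 4 = 1, 219459 mod 4 = 3; sign now +1
(219459/11589) = (10857/11589)   [reduce mod 11589]
reciprocity: (10857/11589) = +1·(11589/10857) since 10857 mod 4 = 1, 11589 mod 4 = 1; sign now +1
(11589/10857) = (732/10857)   [reduce mod 10857]
732 = 2^2·183; (2/10857) = +1 since 10857 mod 8 = 1, so (732/10857) = (+1)^2·(183/10857); sign now +1
reciprocity: (183/10857) = +1·(10857/183) since 183 mod 4 = 3, 10857 mod 4 = 1; sign now +1
(10857/183) = (60/183)   [reduce mod 183]
60 = 2^2·15; (2/183) = +1 since 183 mod 8 = 7, so (60/183) = (+1)^2·(15/183); sign now +1
reciprocity: (15/183) = -1·(183/15) since 15 mod 4 = 3, 183 mod 4 = 3; sign now -1
(183/15) = (3/15)   [reduce mod 15]
reciprocity: (3/15) = -1·(15/3) since 3 mod 4 = 3, 15 mod 4 = 3; sign now +1
(15/3) = (0/3)   [reduce mod 3]
(0/3) = 0   [gcd(a, n) > 1]; final value = 0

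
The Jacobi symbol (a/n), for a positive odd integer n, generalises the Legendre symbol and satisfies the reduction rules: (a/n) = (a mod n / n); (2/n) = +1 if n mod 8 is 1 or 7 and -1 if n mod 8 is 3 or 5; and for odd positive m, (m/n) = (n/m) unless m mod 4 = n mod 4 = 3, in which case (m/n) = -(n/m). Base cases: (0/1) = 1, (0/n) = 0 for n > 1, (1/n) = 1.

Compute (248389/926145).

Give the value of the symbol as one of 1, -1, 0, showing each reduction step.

-1

reciprocity: (248389/926145) = +1·(926145/248389) since 248389 mod 4 = 1, 926145 mod 4 = 1; sign now +1
(926145/248389) = (180978/248389)   [reduce mod 248389]
180978 = 2^1·90489; (2/248389) = -1 since 248389 mod 8 = 5, so (180978/248389) = (-1)^1·(90489/248389); sign now -1
reciprocity: (90489/248389) = +1·(248389/90489) since 90489 mod 4 = 1, 248389 mod 4 = 1; sign now -1
(248389/90489) = (67411/90489)   [reduce mod 90489]
reciprocity: (67411/90489) = +1·(90489/67411) since 67411 mod 4 = 3, 90489 mod 4 = 1; sign now -1
(90489/67411) = (23078/67411)   [reduce mod 67411]
23078 = 2^1·11539; (2/67411) = -1 since 67411 mod 8 = 3, so (23078/67411) = (-1)^1·(11539/67411); sign now +1
reciprocity: (11539/67411) = -1·(67411/11539) since 11539 mod 4 = 3, 67411 mod 4 = 3; sign now -1
(67411/11539) = (9716/11539)   [reduce mod 11539]
9716 = 2^2·2429; (2/11539) = -1 since 11539 mod 8 = 3, so (9716/11539) = (-1)^2·(2429/11539); sign now -1
reciprocity: (2429/11539) = +1·(11539/2429) since 2429 mod 4 = 1, 11539 mod 4 = 3; sign now -1
(11539/2429) = (1823/2429)   [reduce mod 2429]
reciprocity: (1823/2429) = +1·(2429/1823) since 1823 mod 4 = 3, 2429 mod 4 = 1; sign now -1
(2429/1823) = (606/1823)   [reduce mod 1823]
606 = 2^1·303; (2/1823) = +1 since 1823 mod 8 = 7, so (606/1823) = (+1)^1·(303/1823); sign now -1
reciprocity: (303/1823) = -1·(1823/303) since 303 mod 4 = 3, 1823 mod 4 = 3; sign now +1
(1823/303) = (5/303)   [reduce mod 303]
reciprocity: (5/303) = +1·(303/5) since 5 mod 4 = 1, 303 mod 4 = 3; sign now +1
(303/5) = (3/5)   [reduce mod 5]
reciprocity: (3/5) = +1·(5/3) since 3 mod 4 = 3, 5 mod 4 = 1; sign now +1
(5/3) = (2/3)   [reduce mod 3]
2 = 2^1·1; (2/3) = -1 since 3 mod 8 = 3, so (2/3) = (-1)^1·(1/3); sign now -1
(1/3) = 1; final value = sign = -1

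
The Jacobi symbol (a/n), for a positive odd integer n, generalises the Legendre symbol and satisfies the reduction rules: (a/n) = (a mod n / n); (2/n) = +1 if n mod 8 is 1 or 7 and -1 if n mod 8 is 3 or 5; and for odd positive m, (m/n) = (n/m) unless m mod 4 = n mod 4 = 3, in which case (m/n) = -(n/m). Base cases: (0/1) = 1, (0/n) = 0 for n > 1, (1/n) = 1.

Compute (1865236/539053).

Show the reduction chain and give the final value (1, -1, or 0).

-1

(1865236/539053) = (248077/539053)   [reduce mod 539053]
reciprocity: (248077/539053) = +1·(539053/248077) since 248077 mod 4 = 1, 539053 mod 4 = 1; sign now +1
(539053/248077) = (42899/248077)   [reduce mod 248077]
reciprocity: (42899/248077) = +1·(248077/42899) since 42899 mod 4 = 3, 248077 mod 4 = 1; sign now +1
(248077/42899) = (33582/42899)   [reduce mod 42899]
33582 = 2^1·16791; (2/42899) = -1 since 42899 mod 8 = 3, so (33582/42899) = (-1)^1·(16791/42899); sign now -1
reciprocity: (16791/42899) = -1·(42899/16791) since 16791 mod 4 = 3, 42899 mod 4 = 3; sign now +1
(42899/16791) = (9317/16791)   [reduce mod 16791]
reciprocity: (9317/16791) = +1·(16791/9317) since 9317 mod 4 = 1, 16791 mod 4 = 3; sign now +1
(16791/9317) = (7474/9317)   [reduce mod 9317]
7474 = 2^1·3737; (2/9317) = -1 since 9317 mod 8 = 5, so (7474/9317) = (-1)^1·(3737/9317); sign now -1
reciprocity: (3737/9317) = +1·(9317/3737) since 3737 mod 4 = 1, 9317 mod 4 = 1; sign now -1
(9317/3737) = (1843/3737)   [reduce mod 3737]
reciprocity: (1843/3737) = +1·(3737/1843) since 1843 mod 4 = 3, 3737 mod 4 = 1; sign now -1
(3737/1843) = (51/1843)   [reduce mod 1843]
reciprocity: (51/1843) = -1·(1843/51) since 51 mod 4 = 3, 1843 mod 4 = 3; sign now +1
(1843/51) = (7/51)   [reduce mod 51]
reciprocity: (7/51) = -1·(51/7) since 7 mod 4 = 3, 51 mod 4 = 3; sign now -1
(51/7) = (2/7)   [reduce mod 7]
2 = 2^1·1; (2/7) = +1 since 7 mod 8 = 7, so (2/7) = (+1)^1·(1/7); sign now -1
(1/7) = 1; final value = sign = -1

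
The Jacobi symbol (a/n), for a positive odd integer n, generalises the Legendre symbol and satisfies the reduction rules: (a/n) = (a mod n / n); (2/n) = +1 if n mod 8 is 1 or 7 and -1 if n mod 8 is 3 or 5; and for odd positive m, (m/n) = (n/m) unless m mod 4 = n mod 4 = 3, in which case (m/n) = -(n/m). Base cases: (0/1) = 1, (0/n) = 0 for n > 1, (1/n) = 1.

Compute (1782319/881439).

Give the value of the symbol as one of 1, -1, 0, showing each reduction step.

(1782319/881439) = (19441/881439)   [reduce mod 881439]
reciprocity: (19441/881439) = +1·(881439/19441) since 19441 mod 4 = 1, 881439 mod 4 = 3; sign now +1
(881439/19441) = (6594/19441)   [reduce mod 19441]
6594 = 2^1·3297; (2/19441) = +1 since 19441 mod 8 = 1, so (6594/19441) = (+1)^1·(3297/19441); sign now +1
reciprocity: (3297/19441) = +1·(19441/3297) since 3297 mod 4 = 1, 19441 mod 4 = 1; sign now +1
(19441/3297) = (2956/3297)   [reduce mod 3297]
2956 = 2^2·739; (2/3297) = +1 since 3297 mod 8 = 1, so (2956/3297) = (+1)^2·(739/3297); sign now +1
reciprocity: (739/3297) = +1·(3297/739) since 739 mod 4 = 3, 3297 mod 4 = 1; sign now +1
(3297/739) = (341/739)   [reduce mod 739]
reciprocity: (341/739) = +1·(739/341) since 341 mod 4 = 1, 739 mod 4 = 3; sign now +1
(739/341) = (57/341)   [reduce mod 341]
reciprocity: (57/341) = +1·(341/57) since 57 mod 4 = 1, 341 mod 4 = 1; sign now +1
(341/57) = (56/57)   [reduce mod 57]
56 = 2^3·7; (2/57) = +1 since 57 mod 8 = 1, so (56/57) = (+1)^3·(7/57); sign now +1
reciprocity: (7/57) = +1·(57/7) since 7 mod 4 = 3, 57 mod 4 = 1; sign now +1
(57/7) = (1/7)   [reduce mod 7]
(1/7) = 1; final value = sign = +1

1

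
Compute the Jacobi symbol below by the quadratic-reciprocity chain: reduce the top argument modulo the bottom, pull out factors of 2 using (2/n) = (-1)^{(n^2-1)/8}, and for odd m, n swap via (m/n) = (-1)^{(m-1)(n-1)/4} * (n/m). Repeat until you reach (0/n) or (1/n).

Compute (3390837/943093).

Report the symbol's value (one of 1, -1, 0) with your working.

1

(3390837/943093) = (561558/943093)   [reduce mod 943093]
561558 = 2^1·280779; (2/943093) = -1 since 943093 mod 8 = 5, so (561558/943093) = (-1)^1·(280779/943093); sign now -1
reciprocity: (280779/943093) = +1·(943093/280779) since 280779 mod 4 = 3, 943093 mod 4 = 1; sign now -1
(943093/280779) = (100756/280779)   [reduce mod 280779]
100756 = 2^2·25189; (2/280779) = -1 since 280779 mod 8 = 3, so (100756/280779) = (-1)^2·(25189/280779); sign now -1
reciprocity: (25189/280779) = +1·(280779/25189) since 25189 mod 4 = 1, 280779 mod 4 = 3; sign now -1
(280779/25189) = (3700/25189)   [reduce mod 25189]
3700 = 2^2·925; (2/25189) = -1 since 25189 mod 8 = 5, so (3700/25189) = (-1)^2·(925/25189); sign now -1
reciprocity: (925/25189) = +1·(25189/925) since 925 mod 4 = 1, 25189 mod 4 = 1; sign now -1
(25189/925) = (214/925)   [reduce mod 925]
214 = 2^1·107; (2/925) = -1 since 925 mod 8 = 5, so (214/925) = (-1)^1·(107/925); sign now +1
reciprocity: (107/925) = +1·(925/107) since 107 mod 4 = 3, 925 mod 4 = 1; sign now +1
(925/107) = (69/107)   [reduce mod 107]
reciprocity: (69/107) = +1·(107/69) since 69 mod 4 = 1, 107 mod 4 = 3; sign now +1
(107/69) = (38/69)   [reduce mod 69]
38 = 2^1·19; (2/69) = -1 since 69 mod 8 = 5, so (38/69) = (-1)^1·(19/69); sign now -1
reciprocity: (19/69) = +1·(69/19) since 19 mod 4 = 3, 69 mod 4 = 1; sign now -1
(69/19) = (12/19)   [reduce mod 19]
12 = 2^2·3; (2/19) = -1 since 19 mod 8 = 3, so (12/19) = (-1)^2·(3/19); sign now -1
reciprocity: (3/19) = -1·(19/3) since 3 mod 4 = 3, 19 mod 4 = 3; sign now +1
(19/3) = (1/3)   [reduce mod 3]
(1/3) = 1; final value = sign = +1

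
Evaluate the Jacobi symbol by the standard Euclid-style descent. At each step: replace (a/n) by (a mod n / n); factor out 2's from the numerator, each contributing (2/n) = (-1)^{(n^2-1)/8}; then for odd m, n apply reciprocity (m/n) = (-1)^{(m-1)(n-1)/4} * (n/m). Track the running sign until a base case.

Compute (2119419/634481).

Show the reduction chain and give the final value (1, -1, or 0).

(2119419/634481) = (215976/634481)   [reduce mod 634481]
215976 = 2^3·26997; (2/634481) = +1 since 634481 mod 8 = 1, so (215976/634481) = (+1)^3·(26997/634481); sign now +1
reciprocity: (26997/634481) = +1·(634481/26997) since 26997 mod 4 = 1, 634481 mod 4 = 1; sign now +1
(634481/26997) = (13550/26997)   [reduce mod 26997]
13550 = 2^1·6775; (2/26997) = -1 since 26997 mod 8 = 5, so (13550/26997) = (-1)^1·(6775/26997); sign now -1
reciprocity: (6775/26997) = +1·(26997/6775) since 6775 mod 4 = 3, 26997 mod 4 = 1; sign now -1
(26997/6775) = (6672/6775)   [reduce mod 6775]
6672 = 2^4·417; (2/6775) = +1 since 6775 mod 8 = 7, so (6672/6775) = (+1)^4·(417/6775); sign now -1
reciprocity: (417/6775) = +1·(6775/417) since 417 mod 4 = 1, 6775 mod 4 = 3; sign now -1
(6775/417) = (103/417)   [reduce mod 417]
reciprocity: (103/417) = +1·(417/103) since 103 mod 4 = 3, 417 mod 4 = 1; sign now -1
(417/103) = (5/103)   [reduce mod 103]
reciprocity: (5/103) = +1·(103/5) since 5 mod 4 = 1, 103 mod 4 = 3; sign now -1
(103/5) = (3/5)   [reduce mod 5]
reciprocity: (3/5) = +1·(5/3) since 3 mod 4 = 3, 5 mod 4 = 1; sign now -1
(5/3) = (2/3)   [reduce mod 3]
2 = 2^1·1; (2/3) = -1 since 3 mod 8 = 3, so (2/3) = (-1)^1·(1/3); sign now +1
(1/3) = 1; final value = sign = +1

1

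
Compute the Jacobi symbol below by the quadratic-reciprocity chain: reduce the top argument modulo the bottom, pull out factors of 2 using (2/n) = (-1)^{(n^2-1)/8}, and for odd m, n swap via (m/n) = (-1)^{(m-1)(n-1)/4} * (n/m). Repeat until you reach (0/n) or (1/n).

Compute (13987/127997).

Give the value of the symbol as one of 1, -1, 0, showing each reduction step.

reciprocity: (13987/127997) = +1·(127997/13987) since 13987 mod 4 = 3, 127997 mod 4 = 1; sign now +1
(127997/13987) = (2114/13987)   [reduce mod 13987]
2114 = 2^1·1057; (2/13987) = -1 since 13987 mod 8 = 3, so (2114/13987) = (-1)^1·(1057/13987); sign now -1
reciprocity: (1057/13987) = +1·(13987/1057) since 1057 mod 4 = 1, 13987 mod 4 = 3; sign now -1
(13987/1057) = (246/1057)   [reduce mod 1057]
246 = 2^1·123; (2/1057) = +1 since 1057 mod 8 = 1, so (246/1057) = (+1)^1·(123/1057); sign now -1
reciprocity: (123/1057) = +1·(1057/123) since 123 mod 4 = 3, 1057 mod 4 = 1; sign now -1
(1057/123) = (73/123)   [reduce mod 123]
reciprocity: (73/123) = +1·(123/73) since 73 mod 4 = 1, 123 mod 4 = 3; sign now -1
(123/73) = (50/73)   [reduce mod 73]
50 = 2^1·25; (2/73) = +1 since 73 mod 8 = 1, so (50/73) = (+1)^1·(25/73); sign now -1
reciprocity: (25/73) = +1·(73/25) since 25 mod 4 = 1, 73 mod 4 = 1; sign now -1
(73/25) = (23/25)   [reduce mod 25]
reciprocity: (23/25) = +1·(25/23) since 23 mod 4 = 3, 25 mod 4 = 1; sign now -1
(25/23) = (2/23)   [reduce mod 23]
2 = 2^1·1; (2/23) = +1 since 23 mod 8 = 7, so (2/23) = (+1)^1·(1/23); sign now -1
(1/23) = 1; final value = sign = -1

-1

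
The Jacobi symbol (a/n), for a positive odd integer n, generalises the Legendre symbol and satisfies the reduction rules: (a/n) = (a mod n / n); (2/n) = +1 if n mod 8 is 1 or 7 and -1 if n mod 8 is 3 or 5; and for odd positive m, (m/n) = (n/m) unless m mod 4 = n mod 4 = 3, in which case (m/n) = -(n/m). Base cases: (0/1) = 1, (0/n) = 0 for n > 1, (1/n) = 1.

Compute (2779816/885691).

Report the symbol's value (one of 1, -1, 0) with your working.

(2779816/885691) = (122743/885691)   [reduce mod 885691]
reciprocity: (122743/885691) = -1·(885691/122743) since 122743 mod 4 = 3, 885691 mod 4 = 3; sign now -1
(885691/122743) = (26490/122743)   [reduce mod 122743]
26490 = 2^1·13245; (2/122743) = +1 since 122743 mod 8 = 7, so (26490/122743) = (+1)^1·(13245/122743); sign now -1
reciprocity: (13245/122743) = +1·(122743/13245) since 13245 mod 4 = 1, 122743 mod 4 = 3; sign now -1
(122743/13245) = (3538/13245)   [reduce mod 13245]
3538 = 2^1·1769; (2/13245) = -1 since 13245 mod 8 = 5, so (3538/13245) = (-1)^1·(1769/13245); sign now +1
reciprocity: (1769/13245) = +1·(13245/1769) since 1769 mod 4 = 1, 13245 mod 4 = 1; sign now +1
(13245/1769) = (862/1769)   [reduce mod 1769]
862 = 2^1·431; (2/1769) = +1 since 1769 mod 8 = 1, so (862/1769) = (+1)^1·(431/1769); sign now +1
reciprocity: (431/1769) = +1·(1769/431) since 431 mod 4 = 3, 1769 mod 4 = 1; sign now +1
(1769/431) = (45/431)   [reduce mod 431]
reciprocity: (45/431) = +1·(431/45) since 45 mod 4 = 1, 431 mod 4 = 3; sign now +1
(431/45) = (26/45)   [reduce mod 45]
26 = 2^1·13; (2/45) = -1 since 45 mod 8 = 5, so (26/45) = (-1)^1·(13/45); sign now -1
reciprocity: (13/45) = +1·(45/13) since 13 mod 4 = 1, 45 mod 4 = 1; sign now -1
(45/13) = (6/13)   [reduce mod 13]
6 = 2^1·3; (2/13) = -1 since 13 mod 8 = 5, so (6/13) = (-1)^1·(3/13); sign now +1
reciprocity: (3/13) = +1·(13/3) since 3 mod 4 = 3, 13 mod 4 = 1; sign now +1
(13/3) = (1/3)   [reduce mod 3]
(1/3) = 1; final value = sign = +1

1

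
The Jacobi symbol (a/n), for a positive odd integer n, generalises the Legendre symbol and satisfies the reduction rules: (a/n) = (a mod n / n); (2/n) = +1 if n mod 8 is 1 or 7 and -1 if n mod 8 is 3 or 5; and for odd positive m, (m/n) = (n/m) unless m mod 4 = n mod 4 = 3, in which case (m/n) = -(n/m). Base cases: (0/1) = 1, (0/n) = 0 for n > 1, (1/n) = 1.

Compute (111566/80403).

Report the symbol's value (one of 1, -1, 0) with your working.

-1

(111566/80403): 111566 mod 80403 = 31163, so (111566/80403) = (31163/80403)
flip (31163/80403) -> (80403/31163): both odd, 31163 mod 4 = 3, 80403 mod 4 = 3, so the flip contributes -1; sign now -1
(80403/31163): 80403 mod 31163 = 18077, so (80403/31163) = (18077/31163)
flip (18077/31163) -> (31163/18077): both odd, 18077 mod 4 = 1, 31163 mod 4 = 3, so the flip contributes +1; sign now -1
(31163/18077): 31163 mod 18077 = 13086, so (31163/18077) = (13086/18077)
factor out 2^1: 13086 = 2^1·6543; with 18077 mod 8 = 5, (2/18077) = -1; sign now +1; continue with (6543/18077)
flip (6543/18077) -> (18077/6543): both odd, 6543 mod 4 = 3, 18077 mod 4 = 1, so the flip contributes +1; sign now +1
(18077/6543): 18077 mod 6543 = 4991, so (18077/6543) = (4991/6543)
flip (4991/6543) -> (6543/4991): both odd, 4991 mod 4 = 3, 6543 mod 4 = 3, so the flip contributes -1; sign now -1
(6543/4991): 6543 mod 4991 = 1552, so (6543/4991) = (1552/4991)
factor out 2^4: 1552 = 2^4·97; with 4991 mod 8 = 7, (2/4991) = +1; sign now -1; continue with (97/4991)
flip (97/4991) -> (4991/97): both odd, 97 mod 4 = 1, 4991 mod 4 = 3, so the flip contributes +1; sign now -1
(4991/97): 4991 mod 97 = 44, so (4991/97) = (44/97)
factor out 2^2: 44 = 2^2·11; with 97 mod 8 = 1, (2/97) = +1; sign now -1; continue with (11/97)
flip (11/97) -> (97/11): both odd, 11 mod 4 = 3, 97 mod 4 = 1, so the flip contributes +1; sign now -1
(97/11): 97 mod 11 = 9, so (97/11) = (9/11)
flip (9/11) -> (11/9): both odd, 9 mod 4 = 1, 11 mod 4 = 3, so the flip contributes +1; sign now -1
(11/9): 11 mod 9 = 2, so (11/9) = (2/9)
factor out 2^1: 2 = 2^1·1; with 9 mod 8 = 1, (2/9) = +1; sign now -1; continue with (1/9)
reached (1/9) = 1, so the symbol is -1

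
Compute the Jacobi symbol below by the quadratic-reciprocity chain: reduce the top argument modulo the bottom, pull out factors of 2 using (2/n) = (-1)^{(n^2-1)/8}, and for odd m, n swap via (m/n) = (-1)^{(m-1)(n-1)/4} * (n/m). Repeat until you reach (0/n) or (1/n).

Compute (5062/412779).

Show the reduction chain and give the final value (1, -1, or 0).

5062 = 2^1·2531; (2/412779) = -1 since 412779 mod 8 = 3, so (5062/412779) = (-1)^1·(2531/412779); sign now -1
reciprocity: (2531/412779) = -1·(412779/2531) since 2531 mod 4 = 3, 412779 mod 4 = 3; sign now +1
(412779/2531) = (226/2531)   [reduce mod 2531]
226 = 2^1·113; (2/2531) = -1 since 2531 mod 8 = 3, so (226/2531) = (-1)^1·(113/2531); sign now -1
reciprocity: (113/2531) = +1·(2531/113) since 113 mod 4 = 1, 2531 mod 4 = 3; sign now -1
(2531/113) = (45/113)   [reduce mod 113]
reciprocity: (45/113) = +1·(113/45) since 45 mod 4 = 1, 113 mod 4 = 1; sign now -1
(113/45) = (23/45)   [reduce mod 45]
reciprocity: (23/45) = +1·(45/23) since 23 mod 4 = 3, 45 mod 4 = 1; sign now -1
(45/23) = (22/23)   [reduce mod 23]
22 = 2^1·11; (2/23) = +1 since 23 mod 8 = 7, so (22/23) = (+1)^1·(11/23); sign now -1
reciprocity: (11/23) = -1·(23/11) since 11 mod 4 = 3, 23 mod 4 = 3; sign now +1
(23/11) = (1/11)   [reduce mod 11]
(1/11) = 1; final value = sign = +1

1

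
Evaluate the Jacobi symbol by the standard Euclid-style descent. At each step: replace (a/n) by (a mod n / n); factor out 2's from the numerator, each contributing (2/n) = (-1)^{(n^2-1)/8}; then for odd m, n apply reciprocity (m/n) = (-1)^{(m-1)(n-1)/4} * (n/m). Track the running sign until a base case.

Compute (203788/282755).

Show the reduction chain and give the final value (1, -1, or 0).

-1

factor out 2^2: 203788 = 2^2·50947; with 282755 mod 8 = 3, (2/282755) = -1; sign now +1; continue with (50947/282755)
flip (50947/282755) -> (282755/50947): both odd, 50947 mod 4 = 3, 282755 mod 4 = 3, so the flip contributes -1; sign now -1
(282755/50947): 282755 mod 50947 = 28020, so (282755/50947) = (28020/50947)
factor out 2^2: 28020 = 2^2·7005; with 50947 mod 8 = 3, (2/50947) = -1; sign now -1; continue with (7005/50947)
flip (7005/50947) -> (50947/7005): both odd, 7005 mod 4 = 1, 50947 mod 4 = 3, so the flip contributes +1; sign now -1
(50947/7005): 50947 mod 7005 = 1912, so (50947/7005) = (1912/7005)
factor out 2^3: 1912 = 2^3·239; with 7005 mod 8 = 5, (2/7005) = -1; sign now +1; continue with (239/7005)
flip (239/7005) -> (7005/239): both odd, 239 mod 4 = 3, 7005 mod 4 = 1, so the flip contributes +1; sign now +1
(7005/239): 7005 mod 239 = 74, so (7005/239) = (74/239)
factor out 2^1: 74 = 2^1·37; with 239 mod 8 = 7, (2/239) = +1; sign now +1; continue with (37/239)
flip (37/239) -> (239/37): both odd, 37 mod 4 = 1, 239 mod 4 = 3, so the flip contributes +1; sign now +1
(239/37): 239 mod 37 = 17, so (239/37) = (17/37)
flip (17/37) -> (37/17): both odd, 17 mod 4 = 1, 37 mod 4 = 1, so the flip contributes +1; sign now +1
(37/17): 37 mod 17 = 3, so (37/17) = (3/17)
flip (3/17) -> (17/3): both odd, 3 mod 4 = 3, 17 mod 4 = 1, so the flip contributes +1; sign now +1
(17/3): 17 mod 3 = 2, so (17/3) = (2/3)
factor out 2^1: 2 = 2^1·1; with 3 mod 8 = 3, (2/3) = -1; sign now -1; continue with (1/3)
reached (1/3) = 1, so the symbol is -1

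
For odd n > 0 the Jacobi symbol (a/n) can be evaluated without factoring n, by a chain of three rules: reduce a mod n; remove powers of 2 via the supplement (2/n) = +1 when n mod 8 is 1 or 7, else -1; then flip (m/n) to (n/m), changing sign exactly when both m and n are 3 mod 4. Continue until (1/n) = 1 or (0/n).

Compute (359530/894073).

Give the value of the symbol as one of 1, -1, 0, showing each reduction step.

-1

factor out 2^1: 359530 = 2^1·179765; with 894073 mod 8 = 1, (2/894073) = +1; sign now +1; continue with (179765/894073)
flip (179765/894073) -> (894073/179765): both odd, 179765 mod 4 = 1, 894073 mod 4 = 1, so the flip contributes +1; sign now +1
(894073/179765): 894073 mod 179765 = 175013, so (894073/179765) = (175013/179765)
flip (175013/179765) -> (179765/175013): both odd, 175013 mod 4 = 1, 179765 mod 4 = 1, so the flip contributes +1; sign now +1
(179765/175013): 179765 mod 175013 = 4752, so (179765/175013) = (4752/175013)
factor out 2^4: 4752 = 2^4·297; with 175013 mod 8 = 5, (2/175013) = -1; sign now +1; continue with (297/175013)
flip (297/175013) -> (175013/297): both odd, 297 mod 4 = 1, 175013 mod 4 = 1, so the flip contributes +1; sign now +1
(175013/297): 175013 mod 297 = 80, so (175013/297) = (80/297)
factor out 2^4: 80 = 2^4·5; with 297 mod 8 = 1, (2/297) = +1; sign now +1; continue with (5/297)
flip (5/297) -> (297/5): both odd, 5 mod 4 = 1, 297 mod 4 = 1, so the flip contributes +1; sign now +1
(297/5): 297 mod 5 = 2, so (297/5) = (2/5)
factor out 2^1: 2 = 2^1·1; with 5 mod 8 = 5, (2/5) = -1; sign now -1; continue with (1/5)
reached (1/5) = 1, so the symbol is -1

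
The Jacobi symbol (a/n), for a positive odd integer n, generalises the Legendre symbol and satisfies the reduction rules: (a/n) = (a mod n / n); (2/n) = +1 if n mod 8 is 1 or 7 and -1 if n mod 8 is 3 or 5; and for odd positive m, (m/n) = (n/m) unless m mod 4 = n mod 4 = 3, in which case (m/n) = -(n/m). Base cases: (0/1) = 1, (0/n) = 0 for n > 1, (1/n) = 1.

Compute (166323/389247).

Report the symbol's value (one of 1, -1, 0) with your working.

0

reciprocity: (166323/389247) = -1·(389247/166323) since 166323 mod 4 = 3, 389247 mod 4 = 3; sign now -1
(389247/166323) = (56601/166323)   [reduce mod 166323]
reciprocity: (56601/166323) = +1·(166323/56601) since 56601 mod 4 = 1, 166323 mod 4 = 3; sign now -1
(166323/56601) = (53121/56601)   [reduce mod 56601]
reciprocity: (53121/56601) = +1·(56601/53121) since 53121 mod 4 = 1, 56601 mod 4 = 1; sign now -1
(56601/53121) = (3480/53121)   [reduce mod 53121]
3480 = 2^3·435; (2/53121) = +1 since 53121 mod 8 = 1, so (3480/53121) = (+1)^3·(435/53121); sign now -1
reciprocity: (435/53121) = +1·(53121/435) since 435 mod 4 = 3, 53121 mod 4 = 1; sign now -1
(53121/435) = (51/435)   [reduce mod 435]
reciprocity: (51/435) = -1·(435/51) since 51 mod 4 = 3, 435 mod 4 = 3; sign now +1
(435/51) = (27/51)   [reduce mod 51]
reciprocity: (27/51) = -1·(51/27) since 27 mod 4 = 3, 51 mod 4 = 3; sign now -1
(51/27) = (24/27)   [reduce mod 27]
24 = 2^3·3; (2/27) = -1 since 27 mod 8 = 3, so (24/27) = (-1)^3·(3/27); sign now +1
reciprocity: (3/27) = -1·(27/3) since 3 mod 4 = 3, 27 mod 4 = 3; sign now -1
(27/3) = (0/3)   [reduce mod 3]
(0/3) = 0   [gcd(a, n) > 1]; final value = 0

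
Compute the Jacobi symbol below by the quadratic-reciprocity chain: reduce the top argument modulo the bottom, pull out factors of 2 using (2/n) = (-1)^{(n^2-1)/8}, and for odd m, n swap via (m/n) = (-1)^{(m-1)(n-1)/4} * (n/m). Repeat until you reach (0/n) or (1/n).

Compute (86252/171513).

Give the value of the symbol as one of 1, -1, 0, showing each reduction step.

-1

factor out 2^2: 86252 = 2^2·21563; with 171513 mod 8 = 1, (2/171513) = +1; sign now +1; continue with (21563/171513)
flip (21563/171513) -> (171513/21563): both odd, 21563 mod 4 = 3, 171513 mod 4 = 1, so the flip contributes +1; sign now +1
(171513/21563): 171513 mod 21563 = 20572, so (171513/21563) = (20572/21563)
factor out 2^2: 20572 = 2^2·5143; with 21563 mod 8 = 3, (2/21563) = -1; sign now +1; continue with (5143/21563)
flip (5143/21563) -> (21563/5143): both odd, 5143 mod 4 = 3, 21563 mod 4 = 3, so the flip contributes -1; sign now -1
(21563/5143): 21563 mod 5143 = 991, so (21563/5143) = (991/5143)
flip (991/5143) -> (5143/991): both odd, 991 mod 4 = 3, 5143 mod 4 = 3, so the flip contributes -1; sign now +1
(5143/991): 5143 mod 991 = 188, so (5143/991) = (188/991)
factor out 2^2: 188 = 2^2·47; with 991 mod 8 = 7, (2/991) = +1; sign now +1; continue with (47/991)
flip (47/991) -> (991/47): both odd, 47 mod 4 = 3, 991 mod 4 = 3, so the flip contributes -1; sign now -1
(991/47): 991 mod 47 = 4, so (991/47) = (4/47)
factor out 2^2: 4 = 2^2·1; with 47 mod 8 = 7, (2/47) = +1; sign now -1; continue with (1/47)
reached (1/47) = 1, so the symbol is -1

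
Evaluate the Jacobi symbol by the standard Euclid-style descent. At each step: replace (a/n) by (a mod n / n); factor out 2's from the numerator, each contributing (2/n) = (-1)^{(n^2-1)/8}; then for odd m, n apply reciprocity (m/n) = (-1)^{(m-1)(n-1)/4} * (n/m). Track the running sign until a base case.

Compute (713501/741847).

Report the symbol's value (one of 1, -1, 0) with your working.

-1

flip (713501/741847) -> (741847/713501): both odd, 713501 mod 4 = 1, 741847 mod 4 = 3, so the flip contributes +1; sign now +1
(741847/713501): 741847 mod 713501 = 28346, so (741847/713501) = (28346/713501)
factor out 2^1: 28346 = 2^1·14173; with 713501 mod 8 = 5, (2/713501) = -1; sign now -1; continue with (14173/713501)
flip (14173/713501) -> (713501/14173): both odd, 14173 mod 4 = 1, 713501 mod 4 = 1, so the flip contributes +1; sign now -1
(713501/14173): 713501 mod 14173 = 4851, so (713501/14173) = (4851/14173)
flip (4851/14173) -> (14173/4851): both odd, 4851 mod 4 = 3, 14173 mod 4 = 1, so the flip contributes +1; sign now -1
(14173/4851): 14173 mod 4851 = 4471, so (14173/4851) = (4471/4851)
flip (4471/4851) -> (4851/4471): both odd, 4471 mod 4 = 3, 4851 mod 4 = 3, so the flip contributes -1; sign now +1
(4851/4471): 4851 mod 4471 = 380, so (4851/4471) = (380/4471)
factor out 2^2: 380 = 2^2·95; with 4471 mod 8 = 7, (2/4471) = +1; sign now +1; continue with (95/4471)
flip (95/4471) -> (4471/95): both odd, 95 mod 4 = 3, 4471 mod 4 = 3, so the flip contributes -1; sign now -1
(4471/95): 4471 mod 95 = 6, so (4471/95) = (6/95)
factor out 2^1: 6 = 2^1·3; with 95 mod 8 = 7, (2/95) = +1; sign now -1; continue with (3/95)
flip (3/95) -> (95/3): both odd, 3 mod 4 = 3, 95 mod 4 = 3, so the flip contributes -1; sign now +1
(95/3): 95 mod 3 = 2, so (95/3) = (2/3)
factor out 2^1: 2 = 2^1·1; with 3 mod 8 = 3, (2/3) = -1; sign now -1; continue with (1/3)
reached (1/3) = 1, so the symbol is -1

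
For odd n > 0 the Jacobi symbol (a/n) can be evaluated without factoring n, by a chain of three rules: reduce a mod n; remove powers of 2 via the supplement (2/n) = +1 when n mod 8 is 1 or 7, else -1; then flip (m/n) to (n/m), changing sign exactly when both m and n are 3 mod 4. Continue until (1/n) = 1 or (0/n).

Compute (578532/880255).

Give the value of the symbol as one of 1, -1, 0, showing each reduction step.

578532 = 2^2·144633; (2/880255) = +1 since 880255 mod 8 = 7, so (578532/880255) = (+1)^2·(144633/880255); sign now +1
reciprocity: (144633/880255) = +1·(880255/144633) since 144633 mod 4 = 1, 880255 mod 4 = 3; sign now +1
(880255/144633) = (12457/144633)   [reduce mod 144633]
reciprocity: (12457/144633) = +1·(144633/12457) since 12457 mod 4 = 1, 144633 mod 4 = 1; sign now +1
(144633/12457) = (7606/12457)   [reduce mod 12457]
7606 = 2^1·3803; (2/12457) = +1 since 12457 mod 8 = 1, so (7606/12457) = (+1)^1·(3803/12457); sign now +1
reciprocity: (3803/12457) = +1·(12457/3803) since 3803 mod 4 = 3, 12457 mod 4 = 1; sign now +1
(12457/3803) = (1048/3803)   [reduce mod 3803]
1048 = 2^3·131; (2/3803) = -1 since 3803 mod 8 = 3, so (1048/3803) = (-1)^3·(131/3803); sign now -1
reciprocity: (131/3803) = -1·(3803/131) since 131 mod 4 = 3, 3803 mod 4 = 3; sign now +1
(3803/131) = (4/131)   [reduce mod 131]
4 = 2^2·1; (2/131) = -1 since 131 mod 8 = 3, so (4/131) = (-1)^2·(1/131); sign now +1
(1/131) = 1; final value = sign = +1

1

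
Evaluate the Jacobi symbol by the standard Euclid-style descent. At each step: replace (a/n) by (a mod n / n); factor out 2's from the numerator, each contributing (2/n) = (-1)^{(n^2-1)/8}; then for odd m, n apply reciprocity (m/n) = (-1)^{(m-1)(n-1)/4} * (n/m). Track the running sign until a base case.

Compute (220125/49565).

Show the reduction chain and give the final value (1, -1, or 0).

(220125/49565): 220125 mod 49565 = 21865, so (220125/49565) = (21865/49565)
flip (21865/49565) -> (49565/21865): both odd, 21865 mod 4 = 1, 49565 mod 4 = 1, so the flip contributes +1; sign now +1
(49565/21865): 49565 mod 21865 = 5835, so (49565/21865) = (5835/21865)
flip (5835/21865) -> (21865/5835): both odd, 5835 mod 4 = 3, 21865 mod 4 = 1, so the flip contributes +1; sign now +1
(21865/5835): 21865 mod 5835 = 4360, so (21865/5835) = (4360/5835)
factor out 2^3: 4360 = 2^3·545; with 5835 mod 8 = 3, (2/5835) = -1; sign now -1; continue with (545/5835)
flip (545/5835) -> (5835/545): both odd, 545 mod 4 = 1, 5835 mod 4 = 3, so the flip contributes +1; sign now -1
(5835/545): 5835 mod 545 = 385, so (5835/545) = (385/545)
flip (385/545) -> (545/385): both odd, 385 mod 4 = 1, 545 mod 4 = 1, so the flip contributes +1; sign now -1
(545/385): 545 mod 385 = 160, so (545/385) = (160/385)
factor out 2^5: 160 = 2^5·5; with 385 mod 8 = 1, (2/385) = +1; sign now -1; continue with (5/385)
flip (5/385) -> (385/5): both odd, 5 mod 4 = 1, 385 mod 4 = 1, so the flip contributes +1; sign now -1
(385/5): 385 mod 5 = 0, so (385/5) = (0/5)
reached (0/5); gcd(a, n) > 1, so (0/5) = 0 and the symbol is 0

0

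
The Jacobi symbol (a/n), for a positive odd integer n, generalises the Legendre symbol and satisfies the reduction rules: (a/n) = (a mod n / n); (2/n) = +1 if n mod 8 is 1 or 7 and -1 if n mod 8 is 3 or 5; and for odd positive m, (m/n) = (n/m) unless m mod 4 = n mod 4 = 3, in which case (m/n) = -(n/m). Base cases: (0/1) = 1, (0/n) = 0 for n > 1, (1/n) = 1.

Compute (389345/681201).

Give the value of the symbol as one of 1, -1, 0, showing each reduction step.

reciprocity: (389345/681201) = +1·(681201/389345) since 389345 mod 4 = 1, 681201 mod 4 = 1; sign now +1
(681201/389345) = (291856/389345)   [reduce mod 389345]
291856 = 2^4·18241; (2/389345) = +1 since 389345 mod 8 = 1, so (291856/389345) = (+1)^4·(18241/389345); sign now +1
reciprocity: (18241/389345) = +1·(389345/18241) since 18241 mod 4 = 1, 389345 mod 4 = 1; sign now +1
(389345/18241) = (6284/18241)   [reduce mod 18241]
6284 = 2^2·1571; (2/18241) = +1 since 18241 mod 8 = 1, so (6284/18241) = (+1)^2·(1571/18241); sign now +1
reciprocity: (1571/18241) = +1·(18241/1571) since 1571 mod 4 = 3, 18241 mod 4 = 1; sign now +1
(18241/1571) = (960/1571)   [reduce mod 1571]
960 = 2^6·15; (2/1571) = -1 since 1571 mod 8 = 3, so (960/1571) = (-1)^6·(15/1571); sign now +1
reciprocity: (15/1571) = -1·(1571/15) since 15 mod 4 = 3, 1571 mod 4 = 3; sign now -1
(1571/15) = (11/15)   [reduce mod 15]
reciprocity: (11/15) = -1·(15/11) since 11 mod 4 = 3, 15 mod 4 = 3; sign now +1
(15/11) = (4/11)   [reduce mod 11]
4 = 2^2·1; (2/11) = -1 since 11 mod 8 = 3, so (4/11) = (-1)^2·(1/11); sign now +1
(1/11) = 1; final value = sign = +1

1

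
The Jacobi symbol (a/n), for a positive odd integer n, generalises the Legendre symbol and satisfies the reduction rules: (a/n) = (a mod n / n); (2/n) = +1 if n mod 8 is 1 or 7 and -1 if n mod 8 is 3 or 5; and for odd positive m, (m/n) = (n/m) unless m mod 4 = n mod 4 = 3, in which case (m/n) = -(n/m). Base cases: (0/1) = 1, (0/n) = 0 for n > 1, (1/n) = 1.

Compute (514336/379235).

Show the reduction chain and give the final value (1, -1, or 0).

1

(514336/379235): 514336 mod 379235 = 135101, so (514336/379235) = (135101/379235)
flip (135101/379235) -> (379235/135101): both odd, 135101 mod 4 = 1, 379235 mod 4 = 3, so the flip contributes +1; sign now +1
(379235/135101): 379235 mod 135101 = 109033, so (379235/135101) = (109033/135101)
flip (109033/135101) -> (135101/109033): both odd, 109033 mod 4 = 1, 135101 mod 4 = 1, so the flip contributes +1; sign now +1
(135101/109033): 135101 mod 109033 = 26068, so (135101/109033) = (26068/109033)
factor out 2^2: 26068 = 2^2·6517; with 109033 mod 8 = 1, (2/109033) = +1; sign now +1; continue with (6517/109033)
flip (6517/109033) -> (109033/6517): both odd, 6517 mod 4 = 1, 109033 mod 4 = 1, so the flip contributes +1; sign now +1
(109033/6517): 109033 mod 6517 = 4761, so (109033/6517) = (4761/6517)
flip (4761/6517) -> (6517/4761): both odd, 4761 mod 4 = 1, 6517 mod 4 = 1, so the flip contributes +1; sign now +1
(6517/4761): 6517 mod 4761 = 1756, so (6517/4761) = (1756/4761)
factor out 2^2: 1756 = 2^2·439; with 4761 mod 8 = 1, (2/4761) = +1; sign now +1; continue with (439/4761)
flip (439/4761) -> (4761/439): both odd, 439 mod 4 = 3, 4761 mod 4 = 1, so the flip contributes +1; sign now +1
(4761/439): 4761 mod 439 = 371, so (4761/439) = (371/439)
flip (371/439) -> (439/371): both odd, 371 mod 4 = 3, 439 mod 4 = 3, so the flip contributes -1; sign now -1
(439/371): 439 mod 371 = 68, so (439/371) = (68/371)
factor out 2^2: 68 = 2^2·17; with 371 mod 8 = 3, (2/371) = -1; sign now -1; continue with (17/371)
flip (17/371) -> (371/17): both odd, 17 mod 4 = 1, 371 mod 4 = 3, so the flip contributes +1; sign now -1
(371/17): 371 mod 17 = 14, so (371/17) = (14/17)
factor out 2^1: 14 = 2^1·7; with 17 mod 8 = 1, (2/17) = +1; sign now -1; continue with (7/17)
flip (7/17) -> (17/7): both odd, 7 mod 4 = 3, 17 mod 4 = 1, so the flip contributes +1; sign now -1
(17/7): 17 mod 7 = 3, so (17/7) = (3/7)
flip (3/7) -> (7/3): both odd, 3 mod 4 = 3, 7 mod 4 = 3, so the flip contributes -1; sign now +1
(7/3): 7 mod 3 = 1, so (7/3) = (1/3)
reached (1/3) = 1, so the symbol is +1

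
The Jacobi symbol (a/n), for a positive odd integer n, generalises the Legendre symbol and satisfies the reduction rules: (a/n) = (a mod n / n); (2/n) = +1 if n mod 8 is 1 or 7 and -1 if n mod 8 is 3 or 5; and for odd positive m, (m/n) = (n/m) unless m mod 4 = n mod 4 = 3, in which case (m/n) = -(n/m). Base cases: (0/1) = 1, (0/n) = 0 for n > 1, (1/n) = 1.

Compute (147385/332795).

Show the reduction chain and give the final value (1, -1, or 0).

reciprocity: (147385/332795) = +1·(332795/147385) since 147385 mod 4 = 1, 332795 mod 4 = 3; sign now +1
(332795/147385) = (38025/147385)   [reduce mod 147385]
reciprocity: (38025/147385) = +1·(147385/38025) since 38025 mod 4 = 1, 147385 mod 4 = 1; sign now +1
(147385/38025) = (33310/38025)   [reduce mod 38025]
33310 = 2^1·16655; (2/38025) = +1 since 38025 mod 8 = 1, so (33310/38025) = (+1)^1·(16655/38025); sign now +1
reciprocity: (16655/38025) = +1·(38025/16655) since 16655 mod 4 = 3, 38025 mod 4 = 1; sign now +1
(38025/16655) = (4715/16655)   [reduce mod 16655]
reciprocity: (4715/16655) = -1·(16655/4715) since 4715 mod 4 = 3, 16655 mod 4 = 3; sign now -1
(16655/4715) = (2510/4715)   [reduce mod 4715]
2510 = 2^1·1255; (2/4715) = -1 since 4715 mod 8 = 3, so (2510/4715) = (-1)^1·(1255/4715); sign now +1
reciprocity: (1255/4715) = -1·(4715/1255) since 1255 mod 4 = 3, 4715 mod 4 = 3; sign now -1
(4715/1255) = (950/1255)   [reduce mod 1255]
950 = 2^1·475; (2/1255) = +1 since 1255 mod 8 = 7, so (950/1255) = (+1)^1·(475/1255); sign now -1
reciprocity: (475/1255) = -1·(1255/475) since 475 mod 4 = 3, 1255 mod 4 = 3; sign now +1
(1255/475) = (305/475)   [reduce mod 475]
reciprocity: (305/475) = +1·(475/305) since 305 mod 4 = 1, 475 mod 4 = 3; sign now +1
(475/305) = (170/305)   [reduce mod 305]
170 = 2^1·85; (2/305) = +1 since 305 mod 8 = 1, so (170/305) = (+1)^1·(85/305); sign now +1
reciprocity: (85/305) = +1·(305/85) since 85 mod 4 = 1, 305 mod 4 = 1; sign now +1
(305/85) = (50/85)   [reduce mod 85]
50 = 2^1·25; (2/85) = -1 since 85 mod 8 = 5, so (50/85) = (-1)^1·(25/85); sign now -1
reciprocity: (25/85) = +1·(85/25) since 25 mod 4 = 1, 85 mod 4 = 1; sign now -1
(85/25) = (10/25)   [reduce mod 25]
10 = 2^1·5; (2/25) = +1 since 25 mod 8 = 1, so (10/25) = (+1)^1·(5/25); sign now -1
reciprocity: (5/25) = +1·(25/5) since 5 mod 4 = 1, 25 mod 4 = 1; sign now -1
(25/5) = (0/5)   [reduce mod 5]
(0/5) = 0   [gcd(a, n) > 1]; final value = 0

0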